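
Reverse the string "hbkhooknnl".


Input: hbkhooknnl
Reading characters right to left:
  Position 9: 'l'
  Position 8: 'n'
  Position 7: 'n'
  Position 6: 'k'
  Position 5: 'o'
  Position 4: 'o'
  Position 3: 'h'
  Position 2: 'k'
  Position 1: 'b'
  Position 0: 'h'
Reversed: lnnkoohkbh

lnnkoohkbh


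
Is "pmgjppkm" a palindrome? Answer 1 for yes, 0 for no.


Input: pmgjppkm
Reversed: mkppjgmp
  Compare pos 0 ('p') with pos 7 ('m'): MISMATCH
  Compare pos 1 ('m') with pos 6 ('k'): MISMATCH
  Compare pos 2 ('g') with pos 5 ('p'): MISMATCH
  Compare pos 3 ('j') with pos 4 ('p'): MISMATCH
Result: not a palindrome

0


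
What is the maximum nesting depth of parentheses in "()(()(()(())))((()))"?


Input: "()(()(()(())))((()))"
Tracking depth:
  Position 0 '(': depth becomes 1
  Position 1 ')': depth becomes 0
  Position 2 '(': depth becomes 1
  Position 3 '(': depth becomes 2
  Position 4 ')': depth becomes 1
  Position 5 '(': depth becomes 2
  Position 6 '(': depth becomes 3
  Position 7 ')': depth becomes 2
  Position 8 '(': depth becomes 3
  Position 9 '(': depth becomes 4
  Position 10 ')': depth becomes 3
  Position 11 ')': depth becomes 2
  Position 12 ')': depth becomes 1
  Position 13 ')': depth becomes 0
  Position 14 '(': depth becomes 1
  Position 15 '(': depth becomes 2
  Position 16 '(': depth becomes 3
  Position 17 ')': depth becomes 2
  Position 18 ')': depth becomes 1
  Position 19 ')': depth becomes 0
Maximum depth reached: 4

4


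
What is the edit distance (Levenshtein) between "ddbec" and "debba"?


Computing edit distance: "ddbec" -> "debba"
DP table:
           d    e    b    b    a
      0    1    2    3    4    5
  d   1    0    1    2    3    4
  d   2    1    1    2    3    4
  b   3    2    2    1    2    3
  e   4    3    2    2    2    3
  c   5    4    3    3    3    3
Edit distance = dp[5][5] = 3

3


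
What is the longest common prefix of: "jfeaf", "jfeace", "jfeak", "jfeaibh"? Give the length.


Words: jfeaf, jfeace, jfeak, jfeaibh
  Position 0: all 'j' => match
  Position 1: all 'f' => match
  Position 2: all 'e' => match
  Position 3: all 'a' => match
  Position 4: ('f', 'c', 'k', 'i') => mismatch, stop
LCP = "jfea" (length 4)

4


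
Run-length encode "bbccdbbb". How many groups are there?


Input: bbccdbbb
Scanning for consecutive runs:
  Group 1: 'b' x 2 (positions 0-1)
  Group 2: 'c' x 2 (positions 2-3)
  Group 3: 'd' x 1 (positions 4-4)
  Group 4: 'b' x 3 (positions 5-7)
Total groups: 4

4


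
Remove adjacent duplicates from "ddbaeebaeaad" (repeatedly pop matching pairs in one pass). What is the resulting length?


Input: ddbaeebaeaad
Stack-based adjacent duplicate removal:
  Read 'd': push. Stack: d
  Read 'd': matches stack top 'd' => pop. Stack: (empty)
  Read 'b': push. Stack: b
  Read 'a': push. Stack: ba
  Read 'e': push. Stack: bae
  Read 'e': matches stack top 'e' => pop. Stack: ba
  Read 'b': push. Stack: bab
  Read 'a': push. Stack: baba
  Read 'e': push. Stack: babae
  Read 'a': push. Stack: babaea
  Read 'a': matches stack top 'a' => pop. Stack: babae
  Read 'd': push. Stack: babaed
Final stack: "babaed" (length 6)

6


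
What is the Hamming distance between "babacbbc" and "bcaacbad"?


Comparing "babacbbc" and "bcaacbad" position by position:
  Position 0: 'b' vs 'b' => same
  Position 1: 'a' vs 'c' => differ
  Position 2: 'b' vs 'a' => differ
  Position 3: 'a' vs 'a' => same
  Position 4: 'c' vs 'c' => same
  Position 5: 'b' vs 'b' => same
  Position 6: 'b' vs 'a' => differ
  Position 7: 'c' vs 'd' => differ
Total differences (Hamming distance): 4

4


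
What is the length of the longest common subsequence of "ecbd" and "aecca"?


LCS of "ecbd" and "aecca"
DP table:
           a    e    c    c    a
      0    0    0    0    0    0
  e   0    0    1    1    1    1
  c   0    0    1    2    2    2
  b   0    0    1    2    2    2
  d   0    0    1    2    2    2
LCS length = dp[4][5] = 2

2


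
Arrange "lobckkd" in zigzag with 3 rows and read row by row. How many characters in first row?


Zigzag "lobckkd" into 3 rows:
Placing characters:
  'l' => row 0
  'o' => row 1
  'b' => row 2
  'c' => row 1
  'k' => row 0
  'k' => row 1
  'd' => row 2
Rows:
  Row 0: "lk"
  Row 1: "ock"
  Row 2: "bd"
First row length: 2

2


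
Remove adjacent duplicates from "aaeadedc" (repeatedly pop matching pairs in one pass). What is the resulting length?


Input: aaeadedc
Stack-based adjacent duplicate removal:
  Read 'a': push. Stack: a
  Read 'a': matches stack top 'a' => pop. Stack: (empty)
  Read 'e': push. Stack: e
  Read 'a': push. Stack: ea
  Read 'd': push. Stack: ead
  Read 'e': push. Stack: eade
  Read 'd': push. Stack: eaded
  Read 'c': push. Stack: eadedc
Final stack: "eadedc" (length 6)

6


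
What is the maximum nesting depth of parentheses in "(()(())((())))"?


Input: "(()(())((())))"
Tracking depth:
  Position 0 '(': depth becomes 1
  Position 1 '(': depth becomes 2
  Position 2 ')': depth becomes 1
  Position 3 '(': depth becomes 2
  Position 4 '(': depth becomes 3
  Position 5 ')': depth becomes 2
  Position 6 ')': depth becomes 1
  Position 7 '(': depth becomes 2
  Position 8 '(': depth becomes 3
  Position 9 '(': depth becomes 4
  Position 10 ')': depth becomes 3
  Position 11 ')': depth becomes 2
  Position 12 ')': depth becomes 1
  Position 13 ')': depth becomes 0
Maximum depth reached: 4

4


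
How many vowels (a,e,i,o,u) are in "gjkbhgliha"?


Input: gjkbhgliha
Checking each character:
  'g' at position 0: consonant
  'j' at position 1: consonant
  'k' at position 2: consonant
  'b' at position 3: consonant
  'h' at position 4: consonant
  'g' at position 5: consonant
  'l' at position 6: consonant
  'i' at position 7: vowel (running total: 1)
  'h' at position 8: consonant
  'a' at position 9: vowel (running total: 2)
Total vowels: 2

2


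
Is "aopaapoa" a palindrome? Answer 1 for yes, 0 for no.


Input: aopaapoa
Reversed: aopaapoa
  Compare pos 0 ('a') with pos 7 ('a'): match
  Compare pos 1 ('o') with pos 6 ('o'): match
  Compare pos 2 ('p') with pos 5 ('p'): match
  Compare pos 3 ('a') with pos 4 ('a'): match
Result: palindrome

1


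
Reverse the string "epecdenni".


Input: epecdenni
Reading characters right to left:
  Position 8: 'i'
  Position 7: 'n'
  Position 6: 'n'
  Position 5: 'e'
  Position 4: 'd'
  Position 3: 'c'
  Position 2: 'e'
  Position 1: 'p'
  Position 0: 'e'
Reversed: innedcepe

innedcepe


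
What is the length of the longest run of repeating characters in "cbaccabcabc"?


Input: "cbaccabcabc"
Scanning for longest run:
  Position 1 ('b'): new char, reset run to 1
  Position 2 ('a'): new char, reset run to 1
  Position 3 ('c'): new char, reset run to 1
  Position 4 ('c'): continues run of 'c', length=2
  Position 5 ('a'): new char, reset run to 1
  Position 6 ('b'): new char, reset run to 1
  Position 7 ('c'): new char, reset run to 1
  Position 8 ('a'): new char, reset run to 1
  Position 9 ('b'): new char, reset run to 1
  Position 10 ('c'): new char, reset run to 1
Longest run: 'c' with length 2

2


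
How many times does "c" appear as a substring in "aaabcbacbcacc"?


Searching for "c" in "aaabcbacbcacc"
Scanning each position:
  Position 0: "a" => no
  Position 1: "a" => no
  Position 2: "a" => no
  Position 3: "b" => no
  Position 4: "c" => MATCH
  Position 5: "b" => no
  Position 6: "a" => no
  Position 7: "c" => MATCH
  Position 8: "b" => no
  Position 9: "c" => MATCH
  Position 10: "a" => no
  Position 11: "c" => MATCH
  Position 12: "c" => MATCH
Total occurrences: 5

5


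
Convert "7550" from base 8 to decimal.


Input: "7550" in base 8
Positional expansion:
  Digit '7' (value 7) x 8^3 = 3584
  Digit '5' (value 5) x 8^2 = 320
  Digit '5' (value 5) x 8^1 = 40
  Digit '0' (value 0) x 8^0 = 0
Sum = 3944

3944


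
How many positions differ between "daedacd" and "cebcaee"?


Comparing "daedacd" and "cebcaee" position by position:
  Position 0: 'd' vs 'c' => DIFFER
  Position 1: 'a' vs 'e' => DIFFER
  Position 2: 'e' vs 'b' => DIFFER
  Position 3: 'd' vs 'c' => DIFFER
  Position 4: 'a' vs 'a' => same
  Position 5: 'c' vs 'e' => DIFFER
  Position 6: 'd' vs 'e' => DIFFER
Positions that differ: 6

6


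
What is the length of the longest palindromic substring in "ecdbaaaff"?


Input: "ecdbaaaff"
Checking substrings for palindromes:
  [4:7] "aaa" (len 3) => palindrome
  [4:6] "aa" (len 2) => palindrome
  [5:7] "aa" (len 2) => palindrome
  [7:9] "ff" (len 2) => palindrome
Longest palindromic substring: "aaa" with length 3

3


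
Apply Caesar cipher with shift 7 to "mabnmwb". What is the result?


Caesar cipher: shift "mabnmwb" by 7
  'm' (pos 12) + 7 = pos 19 = 't'
  'a' (pos 0) + 7 = pos 7 = 'h'
  'b' (pos 1) + 7 = pos 8 = 'i'
  'n' (pos 13) + 7 = pos 20 = 'u'
  'm' (pos 12) + 7 = pos 19 = 't'
  'w' (pos 22) + 7 = pos 3 = 'd'
  'b' (pos 1) + 7 = pos 8 = 'i'
Result: thiutdi

thiutdi


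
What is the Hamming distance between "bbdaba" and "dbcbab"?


Comparing "bbdaba" and "dbcbab" position by position:
  Position 0: 'b' vs 'd' => differ
  Position 1: 'b' vs 'b' => same
  Position 2: 'd' vs 'c' => differ
  Position 3: 'a' vs 'b' => differ
  Position 4: 'b' vs 'a' => differ
  Position 5: 'a' vs 'b' => differ
Total differences (Hamming distance): 5

5


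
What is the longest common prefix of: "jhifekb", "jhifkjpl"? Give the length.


Words: jhifekb, jhifkjpl
  Position 0: all 'j' => match
  Position 1: all 'h' => match
  Position 2: all 'i' => match
  Position 3: all 'f' => match
  Position 4: ('e', 'k') => mismatch, stop
LCP = "jhif" (length 4)

4


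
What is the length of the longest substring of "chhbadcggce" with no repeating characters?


Input: "chhbadcggce"
Sliding window (track last position of each char):
  Position 0 ('c'): window [0,0] length 1 -- new best
  Position 1 ('h'): window [0,1] length 2 -- new best
  Position 2 ('h'): repeat (last at 1), move window start to 2
  Position 2 ('h'): window [2,2] length 1
  Position 3 ('b'): window [2,3] length 2
  Position 4 ('a'): window [2,4] length 3 -- new best
  Position 5 ('d'): window [2,5] length 4 -- new best
  Position 6 ('c'): window [2,6] length 5 -- new best
  Position 7 ('g'): window [2,7] length 6 -- new best
  Position 8 ('g'): repeat (last at 7), move window start to 8
  Position 8 ('g'): window [8,8] length 1
  Position 9 ('c'): window [8,9] length 2
  Position 10 ('e'): window [8,10] length 3
Longest substring with no repeats: "hbadcg" with length 6

6


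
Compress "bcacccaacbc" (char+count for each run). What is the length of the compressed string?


Input: bcacccaacbc
Runs:
  'b' x 1 => "b1"
  'c' x 1 => "c1"
  'a' x 1 => "a1"
  'c' x 3 => "c3"
  'a' x 2 => "a2"
  'c' x 1 => "c1"
  'b' x 1 => "b1"
  'c' x 1 => "c1"
Compressed: "b1c1a1c3a2c1b1c1"
Compressed length: 16

16


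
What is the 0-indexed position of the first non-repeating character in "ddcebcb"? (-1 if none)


Input: ddcebcb
Character frequencies:
  'b': 2
  'c': 2
  'd': 2
  'e': 1
Scanning left to right for freq == 1:
  Position 0 ('d'): freq=2, skip
  Position 1 ('d'): freq=2, skip
  Position 2 ('c'): freq=2, skip
  Position 3 ('e'): unique! => answer = 3

3


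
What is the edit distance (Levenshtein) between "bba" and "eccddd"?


Computing edit distance: "bba" -> "eccddd"
DP table:
           e    c    c    d    d    d
      0    1    2    3    4    5    6
  b   1    1    2    3    4    5    6
  b   2    2    2    3    4    5    6
  a   3    3    3    3    4    5    6
Edit distance = dp[3][6] = 6

6


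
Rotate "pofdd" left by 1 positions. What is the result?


Input: "pofdd", rotate left by 1
First 1 characters: "p"
Remaining characters: "ofdd"
Concatenate remaining + first: "ofdd" + "p" = "ofddp"

ofddp


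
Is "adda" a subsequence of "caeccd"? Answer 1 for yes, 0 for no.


Check if "adda" is a subsequence of "caeccd"
Greedy scan:
  Position 0 ('c'): no match needed
  Position 1 ('a'): matches sub[0] = 'a'
  Position 2 ('e'): no match needed
  Position 3 ('c'): no match needed
  Position 4 ('c'): no match needed
  Position 5 ('d'): matches sub[1] = 'd'
Only matched 2/4 characters => not a subsequence

0


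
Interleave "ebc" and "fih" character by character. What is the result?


Interleaving "ebc" and "fih":
  Position 0: 'e' from first, 'f' from second => "ef"
  Position 1: 'b' from first, 'i' from second => "bi"
  Position 2: 'c' from first, 'h' from second => "ch"
Result: efbich

efbich


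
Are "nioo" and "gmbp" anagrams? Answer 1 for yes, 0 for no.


Strings: "nioo", "gmbp"
Sorted first:  inoo
Sorted second: bgmp
Differ at position 0: 'i' vs 'b' => not anagrams

0


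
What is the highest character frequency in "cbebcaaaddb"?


Input: cbebcaaaddb
Character counts:
  'a': 3
  'b': 3
  'c': 2
  'd': 2
  'e': 1
Maximum frequency: 3

3


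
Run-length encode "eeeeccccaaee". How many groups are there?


Input: eeeeccccaaee
Scanning for consecutive runs:
  Group 1: 'e' x 4 (positions 0-3)
  Group 2: 'c' x 4 (positions 4-7)
  Group 3: 'a' x 2 (positions 8-9)
  Group 4: 'e' x 2 (positions 10-11)
Total groups: 4

4


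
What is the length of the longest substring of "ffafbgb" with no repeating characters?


Input: "ffafbgb"
Sliding window (track last position of each char):
  Position 0 ('f'): window [0,0] length 1 -- new best
  Position 1 ('f'): repeat (last at 0), move window start to 1
  Position 1 ('f'): window [1,1] length 1
  Position 2 ('a'): window [1,2] length 2 -- new best
  Position 3 ('f'): repeat (last at 1), move window start to 2
  Position 3 ('f'): window [2,3] length 2
  Position 4 ('b'): window [2,4] length 3 -- new best
  Position 5 ('g'): window [2,5] length 4 -- new best
  Position 6 ('b'): repeat (last at 4), move window start to 5
  Position 6 ('b'): window [5,6] length 2
Longest substring with no repeats: "afbg" with length 4

4


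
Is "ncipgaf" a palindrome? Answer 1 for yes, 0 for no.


Input: ncipgaf
Reversed: fagpicn
  Compare pos 0 ('n') with pos 6 ('f'): MISMATCH
  Compare pos 1 ('c') with pos 5 ('a'): MISMATCH
  Compare pos 2 ('i') with pos 4 ('g'): MISMATCH
Result: not a palindrome

0


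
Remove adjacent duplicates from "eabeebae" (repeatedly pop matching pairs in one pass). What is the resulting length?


Input: eabeebae
Stack-based adjacent duplicate removal:
  Read 'e': push. Stack: e
  Read 'a': push. Stack: ea
  Read 'b': push. Stack: eab
  Read 'e': push. Stack: eabe
  Read 'e': matches stack top 'e' => pop. Stack: eab
  Read 'b': matches stack top 'b' => pop. Stack: ea
  Read 'a': matches stack top 'a' => pop. Stack: e
  Read 'e': matches stack top 'e' => pop. Stack: (empty)
Final stack: "" (length 0)

0


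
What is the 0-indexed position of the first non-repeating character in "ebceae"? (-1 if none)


Input: ebceae
Character frequencies:
  'a': 1
  'b': 1
  'c': 1
  'e': 3
Scanning left to right for freq == 1:
  Position 0 ('e'): freq=3, skip
  Position 1 ('b'): unique! => answer = 1

1


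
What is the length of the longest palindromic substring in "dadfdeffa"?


Input: "dadfdeffa"
Checking substrings for palindromes:
  [0:3] "dad" (len 3) => palindrome
  [2:5] "dfd" (len 3) => palindrome
  [6:8] "ff" (len 2) => palindrome
Longest palindromic substring: "dad" with length 3

3


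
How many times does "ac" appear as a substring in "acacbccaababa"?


Searching for "ac" in "acacbccaababa"
Scanning each position:
  Position 0: "ac" => MATCH
  Position 1: "ca" => no
  Position 2: "ac" => MATCH
  Position 3: "cb" => no
  Position 4: "bc" => no
  Position 5: "cc" => no
  Position 6: "ca" => no
  Position 7: "aa" => no
  Position 8: "ab" => no
  Position 9: "ba" => no
  Position 10: "ab" => no
  Position 11: "ba" => no
Total occurrences: 2

2


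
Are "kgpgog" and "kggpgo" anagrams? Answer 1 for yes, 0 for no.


Strings: "kgpgog", "kggpgo"
Sorted first:  gggkop
Sorted second: gggkop
Sorted forms match => anagrams

1


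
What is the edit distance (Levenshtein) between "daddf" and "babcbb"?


Computing edit distance: "daddf" -> "babcbb"
DP table:
           b    a    b    c    b    b
      0    1    2    3    4    5    6
  d   1    1    2    3    4    5    6
  a   2    2    1    2    3    4    5
  d   3    3    2    2    3    4    5
  d   4    4    3    3    3    4    5
  f   5    5    4    4    4    4    5
Edit distance = dp[5][6] = 5

5


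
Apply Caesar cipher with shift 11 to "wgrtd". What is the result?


Caesar cipher: shift "wgrtd" by 11
  'w' (pos 22) + 11 = pos 7 = 'h'
  'g' (pos 6) + 11 = pos 17 = 'r'
  'r' (pos 17) + 11 = pos 2 = 'c'
  't' (pos 19) + 11 = pos 4 = 'e'
  'd' (pos 3) + 11 = pos 14 = 'o'
Result: hrceo

hrceo


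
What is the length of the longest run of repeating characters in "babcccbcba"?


Input: "babcccbcba"
Scanning for longest run:
  Position 1 ('a'): new char, reset run to 1
  Position 2 ('b'): new char, reset run to 1
  Position 3 ('c'): new char, reset run to 1
  Position 4 ('c'): continues run of 'c', length=2
  Position 5 ('c'): continues run of 'c', length=3
  Position 6 ('b'): new char, reset run to 1
  Position 7 ('c'): new char, reset run to 1
  Position 8 ('b'): new char, reset run to 1
  Position 9 ('a'): new char, reset run to 1
Longest run: 'c' with length 3

3


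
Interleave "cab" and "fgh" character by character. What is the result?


Interleaving "cab" and "fgh":
  Position 0: 'c' from first, 'f' from second => "cf"
  Position 1: 'a' from first, 'g' from second => "ag"
  Position 2: 'b' from first, 'h' from second => "bh"
Result: cfagbh

cfagbh


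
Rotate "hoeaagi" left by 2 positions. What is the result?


Input: "hoeaagi", rotate left by 2
First 2 characters: "ho"
Remaining characters: "eaagi"
Concatenate remaining + first: "eaagi" + "ho" = "eaagiho"

eaagiho


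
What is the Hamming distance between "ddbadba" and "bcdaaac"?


Comparing "ddbadba" and "bcdaaac" position by position:
  Position 0: 'd' vs 'b' => differ
  Position 1: 'd' vs 'c' => differ
  Position 2: 'b' vs 'd' => differ
  Position 3: 'a' vs 'a' => same
  Position 4: 'd' vs 'a' => differ
  Position 5: 'b' vs 'a' => differ
  Position 6: 'a' vs 'c' => differ
Total differences (Hamming distance): 6

6


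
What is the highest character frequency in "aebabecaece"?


Input: aebabecaece
Character counts:
  'a': 3
  'b': 2
  'c': 2
  'e': 4
Maximum frequency: 4

4


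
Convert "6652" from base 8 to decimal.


Input: "6652" in base 8
Positional expansion:
  Digit '6' (value 6) x 8^3 = 3072
  Digit '6' (value 6) x 8^2 = 384
  Digit '5' (value 5) x 8^1 = 40
  Digit '2' (value 2) x 8^0 = 2
Sum = 3498

3498


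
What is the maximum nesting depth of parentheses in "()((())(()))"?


Input: "()((())(()))"
Tracking depth:
  Position 0 '(': depth becomes 1
  Position 1 ')': depth becomes 0
  Position 2 '(': depth becomes 1
  Position 3 '(': depth becomes 2
  Position 4 '(': depth becomes 3
  Position 5 ')': depth becomes 2
  Position 6 ')': depth becomes 1
  Position 7 '(': depth becomes 2
  Position 8 '(': depth becomes 3
  Position 9 ')': depth becomes 2
  Position 10 ')': depth becomes 1
  Position 11 ')': depth becomes 0
Maximum depth reached: 3

3


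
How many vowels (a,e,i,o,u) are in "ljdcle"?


Input: ljdcle
Checking each character:
  'l' at position 0: consonant
  'j' at position 1: consonant
  'd' at position 2: consonant
  'c' at position 3: consonant
  'l' at position 4: consonant
  'e' at position 5: vowel (running total: 1)
Total vowels: 1

1


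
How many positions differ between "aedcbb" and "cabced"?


Comparing "aedcbb" and "cabced" position by position:
  Position 0: 'a' vs 'c' => DIFFER
  Position 1: 'e' vs 'a' => DIFFER
  Position 2: 'd' vs 'b' => DIFFER
  Position 3: 'c' vs 'c' => same
  Position 4: 'b' vs 'e' => DIFFER
  Position 5: 'b' vs 'd' => DIFFER
Positions that differ: 5

5


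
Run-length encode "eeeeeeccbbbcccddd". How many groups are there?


Input: eeeeeeccbbbcccddd
Scanning for consecutive runs:
  Group 1: 'e' x 6 (positions 0-5)
  Group 2: 'c' x 2 (positions 6-7)
  Group 3: 'b' x 3 (positions 8-10)
  Group 4: 'c' x 3 (positions 11-13)
  Group 5: 'd' x 3 (positions 14-16)
Total groups: 5

5


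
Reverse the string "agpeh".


Input: agpeh
Reading characters right to left:
  Position 4: 'h'
  Position 3: 'e'
  Position 2: 'p'
  Position 1: 'g'
  Position 0: 'a'
Reversed: hepga

hepga


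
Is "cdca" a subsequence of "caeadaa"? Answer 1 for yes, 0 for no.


Check if "cdca" is a subsequence of "caeadaa"
Greedy scan:
  Position 0 ('c'): matches sub[0] = 'c'
  Position 1 ('a'): no match needed
  Position 2 ('e'): no match needed
  Position 3 ('a'): no match needed
  Position 4 ('d'): matches sub[1] = 'd'
  Position 5 ('a'): no match needed
  Position 6 ('a'): no match needed
Only matched 2/4 characters => not a subsequence

0


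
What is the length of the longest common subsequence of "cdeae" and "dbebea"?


LCS of "cdeae" and "dbebea"
DP table:
           d    b    e    b    e    a
      0    0    0    0    0    0    0
  c   0    0    0    0    0    0    0
  d   0    1    1    1    1    1    1
  e   0    1    1    2    2    2    2
  a   0    1    1    2    2    2    3
  e   0    1    1    2    2    3    3
LCS length = dp[5][6] = 3

3


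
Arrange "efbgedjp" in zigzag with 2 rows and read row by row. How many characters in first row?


Zigzag "efbgedjp" into 2 rows:
Placing characters:
  'e' => row 0
  'f' => row 1
  'b' => row 0
  'g' => row 1
  'e' => row 0
  'd' => row 1
  'j' => row 0
  'p' => row 1
Rows:
  Row 0: "ebej"
  Row 1: "fgdp"
First row length: 4

4


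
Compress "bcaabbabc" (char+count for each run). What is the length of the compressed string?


Input: bcaabbabc
Runs:
  'b' x 1 => "b1"
  'c' x 1 => "c1"
  'a' x 2 => "a2"
  'b' x 2 => "b2"
  'a' x 1 => "a1"
  'b' x 1 => "b1"
  'c' x 1 => "c1"
Compressed: "b1c1a2b2a1b1c1"
Compressed length: 14

14


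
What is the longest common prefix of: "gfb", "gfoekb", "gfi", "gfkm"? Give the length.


Words: gfb, gfoekb, gfi, gfkm
  Position 0: all 'g' => match
  Position 1: all 'f' => match
  Position 2: ('b', 'o', 'i', 'k') => mismatch, stop
LCP = "gf" (length 2)

2


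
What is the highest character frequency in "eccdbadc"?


Input: eccdbadc
Character counts:
  'a': 1
  'b': 1
  'c': 3
  'd': 2
  'e': 1
Maximum frequency: 3

3


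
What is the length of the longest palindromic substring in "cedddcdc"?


Input: "cedddcdc"
Checking substrings for palindromes:
  [2:5] "ddd" (len 3) => palindrome
  [4:7] "dcd" (len 3) => palindrome
  [5:8] "cdc" (len 3) => palindrome
  [2:4] "dd" (len 2) => palindrome
  [3:5] "dd" (len 2) => palindrome
Longest palindromic substring: "ddd" with length 3

3


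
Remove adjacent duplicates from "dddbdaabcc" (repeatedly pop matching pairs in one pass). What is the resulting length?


Input: dddbdaabcc
Stack-based adjacent duplicate removal:
  Read 'd': push. Stack: d
  Read 'd': matches stack top 'd' => pop. Stack: (empty)
  Read 'd': push. Stack: d
  Read 'b': push. Stack: db
  Read 'd': push. Stack: dbd
  Read 'a': push. Stack: dbda
  Read 'a': matches stack top 'a' => pop. Stack: dbd
  Read 'b': push. Stack: dbdb
  Read 'c': push. Stack: dbdbc
  Read 'c': matches stack top 'c' => pop. Stack: dbdb
Final stack: "dbdb" (length 4)

4


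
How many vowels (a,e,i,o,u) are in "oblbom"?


Input: oblbom
Checking each character:
  'o' at position 0: vowel (running total: 1)
  'b' at position 1: consonant
  'l' at position 2: consonant
  'b' at position 3: consonant
  'o' at position 4: vowel (running total: 2)
  'm' at position 5: consonant
Total vowels: 2

2


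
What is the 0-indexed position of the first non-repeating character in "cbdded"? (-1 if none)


Input: cbdded
Character frequencies:
  'b': 1
  'c': 1
  'd': 3
  'e': 1
Scanning left to right for freq == 1:
  Position 0 ('c'): unique! => answer = 0

0


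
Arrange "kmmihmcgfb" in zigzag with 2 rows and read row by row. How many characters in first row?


Zigzag "kmmihmcgfb" into 2 rows:
Placing characters:
  'k' => row 0
  'm' => row 1
  'm' => row 0
  'i' => row 1
  'h' => row 0
  'm' => row 1
  'c' => row 0
  'g' => row 1
  'f' => row 0
  'b' => row 1
Rows:
  Row 0: "kmhcf"
  Row 1: "mimgb"
First row length: 5

5


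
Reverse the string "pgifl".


Input: pgifl
Reading characters right to left:
  Position 4: 'l'
  Position 3: 'f'
  Position 2: 'i'
  Position 1: 'g'
  Position 0: 'p'
Reversed: lfigp

lfigp


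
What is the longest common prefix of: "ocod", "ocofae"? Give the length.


Words: ocod, ocofae
  Position 0: all 'o' => match
  Position 1: all 'c' => match
  Position 2: all 'o' => match
  Position 3: ('d', 'f') => mismatch, stop
LCP = "oco" (length 3)

3


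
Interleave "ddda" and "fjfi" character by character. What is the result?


Interleaving "ddda" and "fjfi":
  Position 0: 'd' from first, 'f' from second => "df"
  Position 1: 'd' from first, 'j' from second => "dj"
  Position 2: 'd' from first, 'f' from second => "df"
  Position 3: 'a' from first, 'i' from second => "ai"
Result: dfdjdfai

dfdjdfai


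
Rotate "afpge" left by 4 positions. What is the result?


Input: "afpge", rotate left by 4
First 4 characters: "afpg"
Remaining characters: "e"
Concatenate remaining + first: "e" + "afpg" = "eafpg"

eafpg


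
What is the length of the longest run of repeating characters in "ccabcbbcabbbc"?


Input: "ccabcbbcabbbc"
Scanning for longest run:
  Position 1 ('c'): continues run of 'c', length=2
  Position 2 ('a'): new char, reset run to 1
  Position 3 ('b'): new char, reset run to 1
  Position 4 ('c'): new char, reset run to 1
  Position 5 ('b'): new char, reset run to 1
  Position 6 ('b'): continues run of 'b', length=2
  Position 7 ('c'): new char, reset run to 1
  Position 8 ('a'): new char, reset run to 1
  Position 9 ('b'): new char, reset run to 1
  Position 10 ('b'): continues run of 'b', length=2
  Position 11 ('b'): continues run of 'b', length=3
  Position 12 ('c'): new char, reset run to 1
Longest run: 'b' with length 3

3


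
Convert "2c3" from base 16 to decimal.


Input: "2c3" in base 16
Positional expansion:
  Digit '2' (value 2) x 16^2 = 512
  Digit 'c' (value 12) x 16^1 = 192
  Digit '3' (value 3) x 16^0 = 3
Sum = 707

707


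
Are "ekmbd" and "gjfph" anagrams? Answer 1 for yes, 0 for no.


Strings: "ekmbd", "gjfph"
Sorted first:  bdekm
Sorted second: fghjp
Differ at position 0: 'b' vs 'f' => not anagrams

0


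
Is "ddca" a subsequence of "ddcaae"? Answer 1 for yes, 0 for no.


Check if "ddca" is a subsequence of "ddcaae"
Greedy scan:
  Position 0 ('d'): matches sub[0] = 'd'
  Position 1 ('d'): matches sub[1] = 'd'
  Position 2 ('c'): matches sub[2] = 'c'
  Position 3 ('a'): matches sub[3] = 'a'
  Position 4 ('a'): no match needed
  Position 5 ('e'): no match needed
All 4 characters matched => is a subsequence

1


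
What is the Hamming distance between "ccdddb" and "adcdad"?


Comparing "ccdddb" and "adcdad" position by position:
  Position 0: 'c' vs 'a' => differ
  Position 1: 'c' vs 'd' => differ
  Position 2: 'd' vs 'c' => differ
  Position 3: 'd' vs 'd' => same
  Position 4: 'd' vs 'a' => differ
  Position 5: 'b' vs 'd' => differ
Total differences (Hamming distance): 5

5


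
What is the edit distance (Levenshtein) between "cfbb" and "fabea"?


Computing edit distance: "cfbb" -> "fabea"
DP table:
           f    a    b    e    a
      0    1    2    3    4    5
  c   1    1    2    3    4    5
  f   2    1    2    3    4    5
  b   3    2    2    2    3    4
  b   4    3    3    2    3    4
Edit distance = dp[4][5] = 4

4


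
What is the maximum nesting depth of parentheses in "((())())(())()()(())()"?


Input: "((())())(())()()(())()"
Tracking depth:
  Position 0 '(': depth becomes 1
  Position 1 '(': depth becomes 2
  Position 2 '(': depth becomes 3
  Position 3 ')': depth becomes 2
  Position 4 ')': depth becomes 1
  Position 5 '(': depth becomes 2
  Position 6 ')': depth becomes 1
  Position 7 ')': depth becomes 0
  Position 8 '(': depth becomes 1
  Position 9 '(': depth becomes 2
  Position 10 ')': depth becomes 1
  Position 11 ')': depth becomes 0
  Position 12 '(': depth becomes 1
  Position 13 ')': depth becomes 0
  Position 14 '(': depth becomes 1
  Position 15 ')': depth becomes 0
  Position 16 '(': depth becomes 1
  Position 17 '(': depth becomes 2
  Position 18 ')': depth becomes 1
  Position 19 ')': depth becomes 0
  Position 20 '(': depth becomes 1
  Position 21 ')': depth becomes 0
Maximum depth reached: 3

3


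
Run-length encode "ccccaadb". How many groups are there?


Input: ccccaadb
Scanning for consecutive runs:
  Group 1: 'c' x 4 (positions 0-3)
  Group 2: 'a' x 2 (positions 4-5)
  Group 3: 'd' x 1 (positions 6-6)
  Group 4: 'b' x 1 (positions 7-7)
Total groups: 4

4


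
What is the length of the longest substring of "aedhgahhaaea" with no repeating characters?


Input: "aedhgahhaaea"
Sliding window (track last position of each char):
  Position 0 ('a'): window [0,0] length 1 -- new best
  Position 1 ('e'): window [0,1] length 2 -- new best
  Position 2 ('d'): window [0,2] length 3 -- new best
  Position 3 ('h'): window [0,3] length 4 -- new best
  Position 4 ('g'): window [0,4] length 5 -- new best
  Position 5 ('a'): repeat (last at 0), move window start to 1
  Position 5 ('a'): window [1,5] length 5
  Position 6 ('h'): repeat (last at 3), move window start to 4
  Position 6 ('h'): window [4,6] length 3
  Position 7 ('h'): repeat (last at 6), move window start to 7
  Position 7 ('h'): window [7,7] length 1
  Position 8 ('a'): window [7,8] length 2
  Position 9 ('a'): repeat (last at 8), move window start to 9
  Position 9 ('a'): window [9,9] length 1
  Position 10 ('e'): window [9,10] length 2
  Position 11 ('a'): repeat (last at 9), move window start to 10
  Position 11 ('a'): window [10,11] length 2
Longest substring with no repeats: "aedhg" with length 5

5


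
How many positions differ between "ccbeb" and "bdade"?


Comparing "ccbeb" and "bdade" position by position:
  Position 0: 'c' vs 'b' => DIFFER
  Position 1: 'c' vs 'd' => DIFFER
  Position 2: 'b' vs 'a' => DIFFER
  Position 3: 'e' vs 'd' => DIFFER
  Position 4: 'b' vs 'e' => DIFFER
Positions that differ: 5

5


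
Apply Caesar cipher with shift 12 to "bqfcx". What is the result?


Caesar cipher: shift "bqfcx" by 12
  'b' (pos 1) + 12 = pos 13 = 'n'
  'q' (pos 16) + 12 = pos 2 = 'c'
  'f' (pos 5) + 12 = pos 17 = 'r'
  'c' (pos 2) + 12 = pos 14 = 'o'
  'x' (pos 23) + 12 = pos 9 = 'j'
Result: ncroj

ncroj


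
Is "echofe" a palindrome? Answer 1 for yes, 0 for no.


Input: echofe
Reversed: efohce
  Compare pos 0 ('e') with pos 5 ('e'): match
  Compare pos 1 ('c') with pos 4 ('f'): MISMATCH
  Compare pos 2 ('h') with pos 3 ('o'): MISMATCH
Result: not a palindrome

0


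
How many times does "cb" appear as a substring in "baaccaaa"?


Searching for "cb" in "baaccaaa"
Scanning each position:
  Position 0: "ba" => no
  Position 1: "aa" => no
  Position 2: "ac" => no
  Position 3: "cc" => no
  Position 4: "ca" => no
  Position 5: "aa" => no
  Position 6: "aa" => no
Total occurrences: 0

0


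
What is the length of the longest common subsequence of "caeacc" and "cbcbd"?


LCS of "caeacc" and "cbcbd"
DP table:
           c    b    c    b    d
      0    0    0    0    0    0
  c   0    1    1    1    1    1
  a   0    1    1    1    1    1
  e   0    1    1    1    1    1
  a   0    1    1    1    1    1
  c   0    1    1    2    2    2
  c   0    1    1    2    2    2
LCS length = dp[6][5] = 2

2


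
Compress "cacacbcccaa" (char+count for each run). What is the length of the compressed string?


Input: cacacbcccaa
Runs:
  'c' x 1 => "c1"
  'a' x 1 => "a1"
  'c' x 1 => "c1"
  'a' x 1 => "a1"
  'c' x 1 => "c1"
  'b' x 1 => "b1"
  'c' x 3 => "c3"
  'a' x 2 => "a2"
Compressed: "c1a1c1a1c1b1c3a2"
Compressed length: 16

16


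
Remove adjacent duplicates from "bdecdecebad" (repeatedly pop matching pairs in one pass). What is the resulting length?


Input: bdecdecebad
Stack-based adjacent duplicate removal:
  Read 'b': push. Stack: b
  Read 'd': push. Stack: bd
  Read 'e': push. Stack: bde
  Read 'c': push. Stack: bdec
  Read 'd': push. Stack: bdecd
  Read 'e': push. Stack: bdecde
  Read 'c': push. Stack: bdecdec
  Read 'e': push. Stack: bdecdece
  Read 'b': push. Stack: bdecdeceb
  Read 'a': push. Stack: bdecdeceba
  Read 'd': push. Stack: bdecdecebad
Final stack: "bdecdecebad" (length 11)

11


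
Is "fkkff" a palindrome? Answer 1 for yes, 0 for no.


Input: fkkff
Reversed: ffkkf
  Compare pos 0 ('f') with pos 4 ('f'): match
  Compare pos 1 ('k') with pos 3 ('f'): MISMATCH
Result: not a palindrome

0


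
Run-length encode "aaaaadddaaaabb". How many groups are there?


Input: aaaaadddaaaabb
Scanning for consecutive runs:
  Group 1: 'a' x 5 (positions 0-4)
  Group 2: 'd' x 3 (positions 5-7)
  Group 3: 'a' x 4 (positions 8-11)
  Group 4: 'b' x 2 (positions 12-13)
Total groups: 4

4


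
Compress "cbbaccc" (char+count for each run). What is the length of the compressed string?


Input: cbbaccc
Runs:
  'c' x 1 => "c1"
  'b' x 2 => "b2"
  'a' x 1 => "a1"
  'c' x 3 => "c3"
Compressed: "c1b2a1c3"
Compressed length: 8

8


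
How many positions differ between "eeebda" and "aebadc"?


Comparing "eeebda" and "aebadc" position by position:
  Position 0: 'e' vs 'a' => DIFFER
  Position 1: 'e' vs 'e' => same
  Position 2: 'e' vs 'b' => DIFFER
  Position 3: 'b' vs 'a' => DIFFER
  Position 4: 'd' vs 'd' => same
  Position 5: 'a' vs 'c' => DIFFER
Positions that differ: 4

4


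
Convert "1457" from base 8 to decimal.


Input: "1457" in base 8
Positional expansion:
  Digit '1' (value 1) x 8^3 = 512
  Digit '4' (value 4) x 8^2 = 256
  Digit '5' (value 5) x 8^1 = 40
  Digit '7' (value 7) x 8^0 = 7
Sum = 815

815


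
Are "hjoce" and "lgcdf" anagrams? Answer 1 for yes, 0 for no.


Strings: "hjoce", "lgcdf"
Sorted first:  cehjo
Sorted second: cdfgl
Differ at position 1: 'e' vs 'd' => not anagrams

0


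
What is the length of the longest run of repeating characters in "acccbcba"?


Input: "acccbcba"
Scanning for longest run:
  Position 1 ('c'): new char, reset run to 1
  Position 2 ('c'): continues run of 'c', length=2
  Position 3 ('c'): continues run of 'c', length=3
  Position 4 ('b'): new char, reset run to 1
  Position 5 ('c'): new char, reset run to 1
  Position 6 ('b'): new char, reset run to 1
  Position 7 ('a'): new char, reset run to 1
Longest run: 'c' with length 3

3


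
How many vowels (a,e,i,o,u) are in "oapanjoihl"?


Input: oapanjoihl
Checking each character:
  'o' at position 0: vowel (running total: 1)
  'a' at position 1: vowel (running total: 2)
  'p' at position 2: consonant
  'a' at position 3: vowel (running total: 3)
  'n' at position 4: consonant
  'j' at position 5: consonant
  'o' at position 6: vowel (running total: 4)
  'i' at position 7: vowel (running total: 5)
  'h' at position 8: consonant
  'l' at position 9: consonant
Total vowels: 5

5


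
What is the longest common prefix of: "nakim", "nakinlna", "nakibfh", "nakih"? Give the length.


Words: nakim, nakinlna, nakibfh, nakih
  Position 0: all 'n' => match
  Position 1: all 'a' => match
  Position 2: all 'k' => match
  Position 3: all 'i' => match
  Position 4: ('m', 'n', 'b', 'h') => mismatch, stop
LCP = "naki" (length 4)

4


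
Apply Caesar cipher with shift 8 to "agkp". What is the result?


Caesar cipher: shift "agkp" by 8
  'a' (pos 0) + 8 = pos 8 = 'i'
  'g' (pos 6) + 8 = pos 14 = 'o'
  'k' (pos 10) + 8 = pos 18 = 's'
  'p' (pos 15) + 8 = pos 23 = 'x'
Result: iosx

iosx


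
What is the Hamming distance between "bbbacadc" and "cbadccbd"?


Comparing "bbbacadc" and "cbadccbd" position by position:
  Position 0: 'b' vs 'c' => differ
  Position 1: 'b' vs 'b' => same
  Position 2: 'b' vs 'a' => differ
  Position 3: 'a' vs 'd' => differ
  Position 4: 'c' vs 'c' => same
  Position 5: 'a' vs 'c' => differ
  Position 6: 'd' vs 'b' => differ
  Position 7: 'c' vs 'd' => differ
Total differences (Hamming distance): 6

6


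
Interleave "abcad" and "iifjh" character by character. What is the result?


Interleaving "abcad" and "iifjh":
  Position 0: 'a' from first, 'i' from second => "ai"
  Position 1: 'b' from first, 'i' from second => "bi"
  Position 2: 'c' from first, 'f' from second => "cf"
  Position 3: 'a' from first, 'j' from second => "aj"
  Position 4: 'd' from first, 'h' from second => "dh"
Result: aibicfajdh

aibicfajdh


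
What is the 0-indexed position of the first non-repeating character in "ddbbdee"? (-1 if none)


Input: ddbbdee
Character frequencies:
  'b': 2
  'd': 3
  'e': 2
Scanning left to right for freq == 1:
  Position 0 ('d'): freq=3, skip
  Position 1 ('d'): freq=3, skip
  Position 2 ('b'): freq=2, skip
  Position 3 ('b'): freq=2, skip
  Position 4 ('d'): freq=3, skip
  Position 5 ('e'): freq=2, skip
  Position 6 ('e'): freq=2, skip
  No unique character found => answer = -1

-1


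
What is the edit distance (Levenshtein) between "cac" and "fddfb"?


Computing edit distance: "cac" -> "fddfb"
DP table:
           f    d    d    f    b
      0    1    2    3    4    5
  c   1    1    2    3    4    5
  a   2    2    2    3    4    5
  c   3    3    3    3    4    5
Edit distance = dp[3][5] = 5

5


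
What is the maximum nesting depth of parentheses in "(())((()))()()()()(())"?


Input: "(())((()))()()()()(())"
Tracking depth:
  Position 0 '(': depth becomes 1
  Position 1 '(': depth becomes 2
  Position 2 ')': depth becomes 1
  Position 3 ')': depth becomes 0
  Position 4 '(': depth becomes 1
  Position 5 '(': depth becomes 2
  Position 6 '(': depth becomes 3
  Position 7 ')': depth becomes 2
  Position 8 ')': depth becomes 1
  Position 9 ')': depth becomes 0
  Position 10 '(': depth becomes 1
  Position 11 ')': depth becomes 0
  Position 12 '(': depth becomes 1
  Position 13 ')': depth becomes 0
  Position 14 '(': depth becomes 1
  Position 15 ')': depth becomes 0
  Position 16 '(': depth becomes 1
  Position 17 ')': depth becomes 0
  Position 18 '(': depth becomes 1
  Position 19 '(': depth becomes 2
  Position 20 ')': depth becomes 1
  Position 21 ')': depth becomes 0
Maximum depth reached: 3

3


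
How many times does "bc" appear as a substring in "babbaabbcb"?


Searching for "bc" in "babbaabbcb"
Scanning each position:
  Position 0: "ba" => no
  Position 1: "ab" => no
  Position 2: "bb" => no
  Position 3: "ba" => no
  Position 4: "aa" => no
  Position 5: "ab" => no
  Position 6: "bb" => no
  Position 7: "bc" => MATCH
  Position 8: "cb" => no
Total occurrences: 1

1


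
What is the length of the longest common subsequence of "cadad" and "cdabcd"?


LCS of "cadad" and "cdabcd"
DP table:
           c    d    a    b    c    d
      0    0    0    0    0    0    0
  c   0    1    1    1    1    1    1
  a   0    1    1    2    2    2    2
  d   0    1    2    2    2    2    3
  a   0    1    2    3    3    3    3
  d   0    1    2    3    3    3    4
LCS length = dp[5][6] = 4

4


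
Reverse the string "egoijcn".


Input: egoijcn
Reading characters right to left:
  Position 6: 'n'
  Position 5: 'c'
  Position 4: 'j'
  Position 3: 'i'
  Position 2: 'o'
  Position 1: 'g'
  Position 0: 'e'
Reversed: ncjioge

ncjioge


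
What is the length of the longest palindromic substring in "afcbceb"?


Input: "afcbceb"
Checking substrings for palindromes:
  [2:5] "cbc" (len 3) => palindrome
Longest palindromic substring: "cbc" with length 3

3


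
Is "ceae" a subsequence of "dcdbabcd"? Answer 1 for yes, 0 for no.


Check if "ceae" is a subsequence of "dcdbabcd"
Greedy scan:
  Position 0 ('d'): no match needed
  Position 1 ('c'): matches sub[0] = 'c'
  Position 2 ('d'): no match needed
  Position 3 ('b'): no match needed
  Position 4 ('a'): no match needed
  Position 5 ('b'): no match needed
  Position 6 ('c'): no match needed
  Position 7 ('d'): no match needed
Only matched 1/4 characters => not a subsequence

0


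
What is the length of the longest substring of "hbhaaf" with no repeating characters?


Input: "hbhaaf"
Sliding window (track last position of each char):
  Position 0 ('h'): window [0,0] length 1 -- new best
  Position 1 ('b'): window [0,1] length 2 -- new best
  Position 2 ('h'): repeat (last at 0), move window start to 1
  Position 2 ('h'): window [1,2] length 2
  Position 3 ('a'): window [1,3] length 3 -- new best
  Position 4 ('a'): repeat (last at 3), move window start to 4
  Position 4 ('a'): window [4,4] length 1
  Position 5 ('f'): window [4,5] length 2
Longest substring with no repeats: "bha" with length 3

3
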